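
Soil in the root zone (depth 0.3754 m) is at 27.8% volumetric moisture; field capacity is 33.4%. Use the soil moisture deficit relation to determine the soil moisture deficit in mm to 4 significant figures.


Approach: apply the soil moisture deficit relation, SMD = (FC - theta)/100 * depth * 1000.
SMD = (33.4 - 27.8)/100 * 0.3754 * 1000 = 21.02 mm
Therefore the soil moisture deficit = 21.02 mm.


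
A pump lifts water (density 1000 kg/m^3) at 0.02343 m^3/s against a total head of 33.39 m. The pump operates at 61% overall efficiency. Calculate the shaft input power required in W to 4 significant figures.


Approach: apply hydraulic power then efficiency conversion, P = rho*g*Q*H; P_in = P/eta.
Step 1 — hydraulic power (P = rho*g*Q*H):
  P = 1000 * 9.81 * 0.02343 * 33.39 = 7674.63 W
Step 2 — input power: P_in = P/eta = 7674.63 / 0.61 = 12580 W
Therefore the shaft input power required = 12580 W.


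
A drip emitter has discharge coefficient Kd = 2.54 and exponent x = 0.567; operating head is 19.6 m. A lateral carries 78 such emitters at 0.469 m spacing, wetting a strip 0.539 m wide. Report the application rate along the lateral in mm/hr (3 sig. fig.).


Approach: apply the emitter equation with a lateral mass balance, q = Kd*h^x; Q = n*q; rate = Q/(n*spacing*width).
Step 1 — single emitter flow (q = Kd*h^x):
  q = 2.54 * 19.6^0.567 = 13.726 L/hr
Step 2 — total lateral flow: Q = 78 * 13.726 = 1070.6 L/hr
Step 3 — wetted area: A = 78 * 0.469 * 0.539 = 19.718 m^2
Step 4 — application rate: Q/A = 1070.6/19.718 = 54.3 mm/hr
Therefore the application rate along the lateral = 54.3 mm/hr.


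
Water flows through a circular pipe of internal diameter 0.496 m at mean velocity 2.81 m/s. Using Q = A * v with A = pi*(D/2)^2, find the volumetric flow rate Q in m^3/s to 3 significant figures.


A = pi*(0.496/2)^2 = 0.19322 m^2
Q = 0.19322 * 2.81 = 0.543 m^3/s
Therefore the volumetric flow rate Q = 0.543 m^3/s.


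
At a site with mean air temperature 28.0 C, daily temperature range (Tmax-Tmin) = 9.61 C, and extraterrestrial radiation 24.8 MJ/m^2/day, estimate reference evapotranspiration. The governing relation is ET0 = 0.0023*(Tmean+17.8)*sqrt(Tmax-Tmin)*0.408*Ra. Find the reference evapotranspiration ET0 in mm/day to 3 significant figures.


ET0 = 0.0023*(28.0+17.8)*sqrt(9.61)*0.408*24.8 = 3.30 mm/day
Therefore the reference evapotranspiration ET0 = 3.30 mm/day.


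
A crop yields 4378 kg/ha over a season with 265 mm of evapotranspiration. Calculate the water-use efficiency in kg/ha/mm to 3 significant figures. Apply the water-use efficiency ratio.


Approach: apply the water-use efficiency ratio, WUE = yield/ET.
WUE = 4378 / 265 = 16.5 kg/ha/mm
Therefore the water-use efficiency = 16.5 kg/ha/mm.


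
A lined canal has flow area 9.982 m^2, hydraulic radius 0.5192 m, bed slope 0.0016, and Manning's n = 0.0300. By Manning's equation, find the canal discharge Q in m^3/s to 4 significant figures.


Approach: apply Manning's equation, Q = (1/n)*A*R^(2/3)*S^(1/2).
Q = (1/0.0300) * 9.982 * 0.5192^(2/3) * 0.0016^(1/2) = 8.598 m^3/s
Therefore the canal discharge Q = 8.598 m^3/s.


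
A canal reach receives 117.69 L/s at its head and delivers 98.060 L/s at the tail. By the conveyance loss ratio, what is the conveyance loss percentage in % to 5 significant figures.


Approach: apply the conveyance loss ratio, loss% = ((Q_head - Q_tail)/Q_head)*100.
loss = ((117.69 - 98.060)/117.69)*100 = 16.679 %
Therefore the conveyance loss percentage = 16.679 %.


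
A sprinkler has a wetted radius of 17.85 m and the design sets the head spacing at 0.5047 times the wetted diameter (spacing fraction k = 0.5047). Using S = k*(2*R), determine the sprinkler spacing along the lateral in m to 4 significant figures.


S = 0.5047 * (2 * 17.85) = 18.02 m
Therefore the sprinkler spacing along the lateral = 18.02 m.


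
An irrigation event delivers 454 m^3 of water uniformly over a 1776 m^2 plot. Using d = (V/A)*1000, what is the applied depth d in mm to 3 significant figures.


d = (454 / 1776) * 1000 = 256 mm
Therefore the applied depth d = 256 mm.


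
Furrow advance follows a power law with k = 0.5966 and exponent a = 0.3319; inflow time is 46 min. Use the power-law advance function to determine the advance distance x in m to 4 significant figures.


Approach: apply the power-law advance function, x = k*t^a.
x = 0.5966 * 46^0.3319 = 2.126 m
Therefore the advance distance x = 2.126 m.


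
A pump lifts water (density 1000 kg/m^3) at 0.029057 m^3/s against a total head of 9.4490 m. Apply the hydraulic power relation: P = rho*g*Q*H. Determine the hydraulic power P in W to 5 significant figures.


P = 1000 * 9.81 * 0.029057 * 9.4490 = 2693.4 W
Therefore the hydraulic power P = 2693.4 W.


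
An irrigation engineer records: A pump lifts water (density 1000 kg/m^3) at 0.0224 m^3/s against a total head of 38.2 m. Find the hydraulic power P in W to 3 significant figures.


Approach: apply the hydraulic power relation, P = rho*g*Q*H.
P = 1000 * 9.81 * 0.0224 * 38.2 = 8390 W
Therefore the hydraulic power P = 8390 W.


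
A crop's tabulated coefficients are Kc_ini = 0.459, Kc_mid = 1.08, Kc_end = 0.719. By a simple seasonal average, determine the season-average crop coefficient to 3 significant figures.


Approach: apply a simple seasonal average, Kc_avg = (Kc_ini + Kc_mid + Kc_end)/3.
Kc_avg = (0.459 + 1.08 + 0.719)/3 = 0.753
Therefore the season-average crop coefficient = 0.753.


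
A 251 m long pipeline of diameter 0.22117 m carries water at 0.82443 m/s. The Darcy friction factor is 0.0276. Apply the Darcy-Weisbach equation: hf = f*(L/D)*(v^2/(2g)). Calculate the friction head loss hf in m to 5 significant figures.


hf = 0.0276 * (251/0.22117) * (0.82443^2 / (2*9.81))
hf = 1.0851 m
Therefore the friction head loss hf = 1.0851 m.


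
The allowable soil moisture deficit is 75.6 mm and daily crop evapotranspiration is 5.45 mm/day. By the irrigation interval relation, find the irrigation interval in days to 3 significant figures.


Approach: apply the irrigation interval relation, interval = SMD / ETc.
interval = 75.6 / 5.45 = 13.9 days
Therefore the irrigation interval = 13.9 days.


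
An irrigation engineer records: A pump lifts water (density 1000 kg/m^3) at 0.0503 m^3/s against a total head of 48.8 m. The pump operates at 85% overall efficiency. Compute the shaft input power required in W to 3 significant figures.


Approach: apply hydraulic power then efficiency conversion, P = rho*g*Q*H; P_in = P/eta.
Step 1 — hydraulic power (P = rho*g*Q*H):
  P = 1000 * 9.81 * 0.0503 * 48.8 = 24080 W
Step 2 — input power: P_in = P/eta = 24080 / 0.85 = 28300 W
Therefore the shaft input power required = 28300 W.


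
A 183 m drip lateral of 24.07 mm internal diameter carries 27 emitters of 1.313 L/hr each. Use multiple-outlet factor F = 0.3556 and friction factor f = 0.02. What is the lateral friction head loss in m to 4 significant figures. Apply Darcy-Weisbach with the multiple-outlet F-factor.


Approach: apply Darcy-Weisbach with the multiple-outlet F-factor, Q = n*q/(3600*1000) m^3/s; v = Q/A; hf = F*f*(L/D)*(v^2/(2g)).
Q = 27*1.313/(3600*1000) = 9.84750e-06 m^3/s
A = pi*(24.07e-3/2)^2 = 4.55032e-04 m^2, so v = Q/A = 0.0216413 m/s
hf = 0.3556*0.02*(183/0.02407)*(0.0216413^2/(2*9.81)) = 0.001291 m
Therefore the lateral friction head loss = 0.001291 m.


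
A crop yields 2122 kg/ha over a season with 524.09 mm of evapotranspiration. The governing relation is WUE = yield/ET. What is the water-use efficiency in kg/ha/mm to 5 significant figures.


WUE = 2122 / 524.09 = 4.0489 kg/ha/mm
Therefore the water-use efficiency = 4.0489 kg/ha/mm.


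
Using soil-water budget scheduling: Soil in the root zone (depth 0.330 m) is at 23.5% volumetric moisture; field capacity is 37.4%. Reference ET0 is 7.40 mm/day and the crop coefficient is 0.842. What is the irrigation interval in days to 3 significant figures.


Approach: apply soil-water budget scheduling, SMD = (FC-theta)/100*depth*1000; ETc = ET0*Kc; interval = SMD/ETc.
Step 1 — soil moisture deficit:
  SMD = (37.4 - 23.5)/100 * 0.330 * 1000 = 45.870 mm
Step 2 — daily crop ET (ETc = ET0*Kc):
  ETc = 7.40 * 0.842 = 6.2308 mm/day
Step 3 — irrigation interval (SMD/ETc):
  interval = 45.870 / 6.2308 = 7.36 days
Therefore the irrigation interval = 7.36 days.


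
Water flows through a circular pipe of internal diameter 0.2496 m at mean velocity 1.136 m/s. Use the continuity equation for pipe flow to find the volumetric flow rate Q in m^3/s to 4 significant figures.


Approach: apply the continuity equation for pipe flow, Q = A * v with A = pi*(D/2)^2.
A = pi*(0.2496/2)^2 = 0.0489304 m^2
Q = 0.0489304 * 1.136 = 0.05558 m^3/s
Therefore the volumetric flow rate Q = 0.05558 m^3/s.


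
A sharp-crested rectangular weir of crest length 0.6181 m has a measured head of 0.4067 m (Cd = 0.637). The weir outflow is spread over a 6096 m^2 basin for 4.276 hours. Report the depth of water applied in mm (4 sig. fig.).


Approach: apply the rectangular weir equation with a volume-to-depth conversion, Q = (2/3)*Cd*L*sqrt(2g)*H^1.5; d = Q*t/A * 1000.
Step 1 — weir discharge:
  Q = (2/3)*0.637*0.6181*sqrt(2*9.81)*0.4067^1.5 = 0.301556 m^3/s
Step 2 — volume: V = 0.301556 * 4.276*3600 = 4642.03 m^3
Step 3 — depth: d = V/A * 1000 = 4642.03/6096 * 1000 = 761.5 mm
Therefore the depth of water applied = 761.5 mm.


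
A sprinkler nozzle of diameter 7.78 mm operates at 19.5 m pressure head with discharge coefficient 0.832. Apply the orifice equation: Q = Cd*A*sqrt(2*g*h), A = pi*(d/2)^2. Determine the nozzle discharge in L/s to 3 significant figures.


A = pi*(7.78e-3/2)^2 = 4.7539e-05 m^2
Q = 0.832 * 4.7539e-05 * sqrt(2*9.81*19.5) * 1000 = 0.774 L/s
Therefore the nozzle discharge = 0.774 L/s.


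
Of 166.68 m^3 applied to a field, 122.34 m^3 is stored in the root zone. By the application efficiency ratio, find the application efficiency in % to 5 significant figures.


Approach: apply the application efficiency ratio, Ea = (stored/applied)*100.
Ea = (122.34/166.68)*100 = 73.398 %
Therefore the application efficiency = 73.398 %.


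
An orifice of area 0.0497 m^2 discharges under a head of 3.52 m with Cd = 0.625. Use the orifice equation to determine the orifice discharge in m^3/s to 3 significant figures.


Approach: apply the orifice equation, Q = Cd*A*sqrt(2*g*h).
Q = 0.625 * 0.0497 * sqrt(2*9.81*3.52) = 0.258 m^3/s
Therefore the orifice discharge = 0.258 m^3/s.


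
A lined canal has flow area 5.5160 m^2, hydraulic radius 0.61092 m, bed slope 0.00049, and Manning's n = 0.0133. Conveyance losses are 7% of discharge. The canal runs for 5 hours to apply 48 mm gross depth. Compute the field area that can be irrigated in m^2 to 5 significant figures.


Approach: apply Manning's equation with a conveyance and depth budget, Q = (1/n)*A*R^(2/3)*S^(1/2); Q_field = Q*(1-loss); Area = Q_field*t/(d/1000).
Step 1 — canal discharge (Manning's equation):
  Q = (1/0.0133) * 5.5160 * 0.61092^(2/3) * 0.00049^(1/2) = 6.609880 m^3/s
Step 2 — delivered flow: Q_field = 6.609880*(1 - 7/100) = 6.147188 m^3/s
Step 3 — volume delivered: V = 6.147188 * 5*3600 = 110649.4 m^3
Step 4 — area served: A = V / (depth/1000) = 110649.4 / 0.048 = 2305200 m^2
Therefore the field area that can be irrigated = 2305200 m^2.


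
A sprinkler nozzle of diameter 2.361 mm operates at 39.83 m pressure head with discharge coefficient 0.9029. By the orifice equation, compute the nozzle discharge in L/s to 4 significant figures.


Approach: apply the orifice equation, Q = Cd*A*sqrt(2*g*h), A = pi*(d/2)^2.
A = pi*(2.361e-3/2)^2 = 4.37806e-06 m^2
Q = 0.9029 * 4.37806e-06 * sqrt(2*9.81*39.83) * 1000 = 0.1105 L/s
Therefore the nozzle discharge = 0.1105 L/s.


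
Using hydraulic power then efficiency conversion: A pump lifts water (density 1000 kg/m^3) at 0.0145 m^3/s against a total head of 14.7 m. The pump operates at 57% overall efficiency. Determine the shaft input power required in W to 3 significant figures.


Approach: apply hydraulic power then efficiency conversion, P = rho*g*Q*H; P_in = P/eta.
Step 1 — hydraulic power (P = rho*g*Q*H):
  P = 1000 * 9.81 * 0.0145 * 14.7 = 2091.0 W
Step 2 — input power: P_in = P/eta = 2091.0 / 0.57 = 3670 W
Therefore the shaft input power required = 3670 W.


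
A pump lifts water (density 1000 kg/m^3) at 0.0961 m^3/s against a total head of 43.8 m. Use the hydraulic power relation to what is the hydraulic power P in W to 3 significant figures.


Approach: apply the hydraulic power relation, P = rho*g*Q*H.
P = 1000 * 9.81 * 0.0961 * 43.8 = 41300 W
Therefore the hydraulic power P = 41300 W.


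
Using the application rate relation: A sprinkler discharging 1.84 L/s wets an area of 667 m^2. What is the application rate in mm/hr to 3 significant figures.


Approach: apply the application rate relation, rate = (Q/A)*3600.
rate = (1.84 / 667) * 3600 = 9.93 mm/hr
Therefore the application rate = 9.93 mm/hr.


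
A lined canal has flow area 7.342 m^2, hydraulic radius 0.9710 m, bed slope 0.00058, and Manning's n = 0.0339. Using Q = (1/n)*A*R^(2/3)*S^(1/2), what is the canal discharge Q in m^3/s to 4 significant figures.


Q = (1/0.0339) * 7.342 * 0.9710^(2/3) * 0.00058^(1/2) = 5.115 m^3/s
Therefore the canal discharge Q = 5.115 m^3/s.


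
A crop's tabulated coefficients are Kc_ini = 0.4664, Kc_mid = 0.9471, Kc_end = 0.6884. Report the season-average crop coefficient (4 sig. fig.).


Approach: apply a simple seasonal average, Kc_avg = (Kc_ini + Kc_mid + Kc_end)/3.
Kc_avg = (0.4664 + 0.9471 + 0.6884)/3 = 0.7006
Therefore the season-average crop coefficient = 0.7006.


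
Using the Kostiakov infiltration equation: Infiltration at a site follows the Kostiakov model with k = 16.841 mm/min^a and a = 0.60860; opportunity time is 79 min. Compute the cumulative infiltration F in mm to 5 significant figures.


Approach: apply the Kostiakov infiltration equation, F = k*t^a.
F = 16.841 * 79^0.60860 = 240.58 mm
Therefore the cumulative infiltration F = 240.58 mm.


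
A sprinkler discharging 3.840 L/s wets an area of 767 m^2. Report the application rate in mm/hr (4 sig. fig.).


Approach: apply the application rate relation, rate = (Q/A)*3600.
rate = (3.840 / 767) * 3600 = 18.02 mm/hr
Therefore the application rate = 18.02 mm/hr.


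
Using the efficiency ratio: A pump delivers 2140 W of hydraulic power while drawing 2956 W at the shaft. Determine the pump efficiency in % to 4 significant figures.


Approach: apply the efficiency ratio, eta = (P_out/P_in)*100.
eta = (2140 / 2956) * 100 = 72.40 %
Therefore the pump efficiency = 72.40 %.


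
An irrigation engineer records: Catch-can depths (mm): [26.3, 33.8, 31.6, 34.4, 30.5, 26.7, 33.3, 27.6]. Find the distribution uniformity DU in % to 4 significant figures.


Approach: apply the low-quarter distribution uniformity, DU = (mean of lowest quarter of readings / overall mean)*100.
sorted lowest 2 of 8: [26.3, 26.7] -> mean = 26.5000 mm
overall mean = 30.5250 mm
DU = (26.5000/30.5250)*100 = 86.81 %
Therefore the distribution uniformity DU = 86.81 %.


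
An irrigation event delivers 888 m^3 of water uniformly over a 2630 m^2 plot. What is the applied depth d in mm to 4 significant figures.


Approach: apply depth from volume over area, d = (V/A)*1000.
d = (888 / 2630) * 1000 = 337.6 mm
Therefore the applied depth d = 337.6 mm.


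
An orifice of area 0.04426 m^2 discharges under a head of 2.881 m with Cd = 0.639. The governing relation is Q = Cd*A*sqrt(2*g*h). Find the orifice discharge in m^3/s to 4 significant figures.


Q = 0.639 * 0.04426 * sqrt(2*9.81*2.881) = 0.2126 m^3/s
Therefore the orifice discharge = 0.2126 m^3/s.


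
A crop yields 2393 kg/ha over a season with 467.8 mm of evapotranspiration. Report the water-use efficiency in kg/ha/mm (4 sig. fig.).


Approach: apply the water-use efficiency ratio, WUE = yield/ET.
WUE = 2393 / 467.8 = 5.115 kg/ha/mm
Therefore the water-use efficiency = 5.115 kg/ha/mm.


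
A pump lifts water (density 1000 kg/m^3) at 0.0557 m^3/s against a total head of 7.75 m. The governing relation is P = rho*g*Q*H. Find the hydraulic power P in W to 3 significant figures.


P = 1000 * 9.81 * 0.0557 * 7.75 = 4230 W
Therefore the hydraulic power P = 4230 W.


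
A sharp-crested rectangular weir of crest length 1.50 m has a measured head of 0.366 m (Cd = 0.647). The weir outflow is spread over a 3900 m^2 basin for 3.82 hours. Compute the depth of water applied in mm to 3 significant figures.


Approach: apply the rectangular weir equation with a volume-to-depth conversion, Q = (2/3)*Cd*L*sqrt(2g)*H^1.5; d = Q*t/A * 1000.
Step 1 — weir discharge:
  Q = (2/3)*0.647*1.50*sqrt(2*9.81)*0.366^1.5 = 0.63456 m^3/s
Step 2 — volume: V = 0.63456 * 3.82*3600 = 8726.5 m^3
Step 3 — depth: d = V/A * 1000 = 8726.5/3900 * 1000 = 2240 mm
Therefore the depth of water applied = 2240 mm.


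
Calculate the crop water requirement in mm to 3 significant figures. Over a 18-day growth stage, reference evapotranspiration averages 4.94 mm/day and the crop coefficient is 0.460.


Approach: apply the crop water requirement relation, CWR = ET0 * Kc * days.
CWR = 4.94 * 0.460 * 18 = 40.9 mm
Therefore the crop water requirement = 40.9 mm.


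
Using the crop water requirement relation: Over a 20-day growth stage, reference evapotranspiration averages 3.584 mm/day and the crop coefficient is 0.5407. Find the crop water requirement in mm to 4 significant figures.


Approach: apply the crop water requirement relation, CWR = ET0 * Kc * days.
CWR = 3.584 * 0.5407 * 20 = 38.76 mm
Therefore the crop water requirement = 38.76 mm.


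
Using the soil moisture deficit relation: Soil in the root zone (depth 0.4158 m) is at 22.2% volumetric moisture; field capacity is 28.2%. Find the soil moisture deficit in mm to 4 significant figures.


Approach: apply the soil moisture deficit relation, SMD = (FC - theta)/100 * depth * 1000.
SMD = (28.2 - 22.2)/100 * 0.4158 * 1000 = 24.95 mm
Therefore the soil moisture deficit = 24.95 mm.


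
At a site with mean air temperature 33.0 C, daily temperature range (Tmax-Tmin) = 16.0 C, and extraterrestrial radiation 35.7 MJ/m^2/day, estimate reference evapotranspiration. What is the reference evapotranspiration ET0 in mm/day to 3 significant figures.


Approach: apply the Hargreaves-Samani method, ET0 = 0.0023*(Tmean+17.8)*sqrt(Tmax-Tmin)*0.408*Ra.
ET0 = 0.0023*(33.0+17.8)*sqrt(16.0)*0.408*35.7 = 6.81 mm/day
Therefore the reference evapotranspiration ET0 = 6.81 mm/day.


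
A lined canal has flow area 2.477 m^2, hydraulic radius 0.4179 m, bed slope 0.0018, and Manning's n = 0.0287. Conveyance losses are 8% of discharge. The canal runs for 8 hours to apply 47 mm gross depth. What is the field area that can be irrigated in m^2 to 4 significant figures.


Approach: apply Manning's equation with a conveyance and depth budget, Q = (1/n)*A*R^(2/3)*S^(1/2); Q_field = Q*(1-loss); Area = Q_field*t/(d/1000).
Step 1 — canal discharge (Manning's equation):
  Q = (1/0.0287) * 2.477 * 0.4179^(2/3) * 0.0018^(1/2) = 2.04674 m^3/s
Step 2 — delivered flow: Q_field = 2.04674*(1 - 8/100) = 1.88300 m^3/s
Step 3 — volume delivered: V = 1.88300 * 8*3600 = 54230.3 m^3
Step 4 — area served: A = V / (depth/1000) = 54230.3 / 0.047 = 1154000 m^2
Therefore the field area that can be irrigated = 1154000 m^2.


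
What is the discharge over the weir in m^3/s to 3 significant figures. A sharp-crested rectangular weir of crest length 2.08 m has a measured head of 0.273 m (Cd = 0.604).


Approach: apply the rectangular weir equation, Q = (2/3)*Cd*L*sqrt(2g)*H^1.5.
Q = (2/3)*0.604*2.08*sqrt(2*9.81)*0.273^1.5 = 0.529 m^3/s
Therefore the discharge over the weir = 0.529 m^3/s.


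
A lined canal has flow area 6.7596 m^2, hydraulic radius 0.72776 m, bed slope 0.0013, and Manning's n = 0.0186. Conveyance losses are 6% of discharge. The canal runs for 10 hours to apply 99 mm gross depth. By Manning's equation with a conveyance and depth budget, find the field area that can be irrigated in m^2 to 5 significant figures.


Approach: apply Manning's equation with a conveyance and depth budget, Q = (1/n)*A*R^(2/3)*S^(1/2); Q_field = Q*(1-loss); Area = Q_field*t/(d/1000).
Step 1 — canal discharge (Manning's equation):
  Q = (1/0.0186) * 6.7596 * 0.72776^(2/3) * 0.0013^(1/2) = 10.60161 m^3/s
Step 2 — delivered flow: Q_field = 10.60161*(1 - 6/100) = 9.965514 m^3/s
Step 3 — volume delivered: V = 9.965514 * 10*3600 = 358758.5 m^3
Step 4 — area served: A = V / (depth/1000) = 358758.5 / 0.099 = 3623800 m^2
Therefore the field area that can be irrigated = 3623800 m^2.


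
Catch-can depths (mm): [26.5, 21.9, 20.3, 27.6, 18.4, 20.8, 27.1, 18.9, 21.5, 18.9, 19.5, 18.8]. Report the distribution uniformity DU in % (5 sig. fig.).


Approach: apply the low-quarter distribution uniformity, DU = (mean of lowest quarter of readings / overall mean)*100.
sorted lowest 3 of 12: [18.4, 18.8, 18.9] -> mean = 18.70000 mm
overall mean = 21.68333 mm
DU = (18.70000/21.68333)*100 = 86.241 %
Therefore the distribution uniformity DU = 86.241 %.


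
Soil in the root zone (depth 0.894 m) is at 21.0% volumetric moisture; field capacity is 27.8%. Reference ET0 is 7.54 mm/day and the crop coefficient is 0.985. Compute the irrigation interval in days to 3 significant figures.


Approach: apply soil-water budget scheduling, SMD = (FC-theta)/100*depth*1000; ETc = ET0*Kc; interval = SMD/ETc.
Step 1 — soil moisture deficit:
  SMD = (27.8 - 21.0)/100 * 0.894 * 1000 = 60.792 mm
Step 2 — daily crop ET (ETc = ET0*Kc):
  ETc = 7.54 * 0.985 = 7.4269 mm/day
Step 3 — irrigation interval (SMD/ETc):
  interval = 60.792 / 7.4269 = 8.19 days
Therefore the irrigation interval = 8.19 days.


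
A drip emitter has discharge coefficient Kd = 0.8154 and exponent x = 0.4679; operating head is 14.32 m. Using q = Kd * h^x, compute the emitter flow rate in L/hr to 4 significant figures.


q = 0.8154 * 14.32^0.4679 = 2.833 L/hr
Therefore the emitter flow rate = 2.833 L/hr.


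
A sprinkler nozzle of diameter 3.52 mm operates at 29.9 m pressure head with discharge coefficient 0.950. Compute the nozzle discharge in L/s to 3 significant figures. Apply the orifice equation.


Approach: apply the orifice equation, Q = Cd*A*sqrt(2*g*h), A = pi*(d/2)^2.
A = pi*(3.52e-3/2)^2 = 9.7314e-06 m^2
Q = 0.950 * 9.7314e-06 * sqrt(2*9.81*29.9) * 1000 = 0.224 L/s
Therefore the nozzle discharge = 0.224 L/s.


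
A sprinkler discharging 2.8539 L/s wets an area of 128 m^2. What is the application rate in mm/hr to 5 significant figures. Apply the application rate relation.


Approach: apply the application rate relation, rate = (Q/A)*3600.
rate = (2.8539 / 128) * 3600 = 80.266 mm/hr
Therefore the application rate = 80.266 mm/hr.


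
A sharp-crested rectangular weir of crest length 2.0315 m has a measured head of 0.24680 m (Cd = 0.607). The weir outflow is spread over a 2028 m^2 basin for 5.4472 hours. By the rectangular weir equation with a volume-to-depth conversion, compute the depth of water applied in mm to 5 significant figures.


Approach: apply the rectangular weir equation with a volume-to-depth conversion, Q = (2/3)*Cd*L*sqrt(2g)*H^1.5; d = Q*t/A * 1000.
Step 1 — weir discharge:
  Q = (2/3)*0.607*2.0315*sqrt(2*9.81)*0.24680^1.5 = 0.4464589 m^3/s
Step 2 — volume: V = 0.4464589 * 5.4472*3600 = 8755.023 m^3
Step 3 — depth: d = V/A * 1000 = 8755.023/2028 * 1000 = 4317.1 mm
Therefore the depth of water applied = 4317.1 mm.


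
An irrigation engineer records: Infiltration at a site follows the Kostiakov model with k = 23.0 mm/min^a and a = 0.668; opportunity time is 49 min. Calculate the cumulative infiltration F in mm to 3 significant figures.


Approach: apply the Kostiakov infiltration equation, F = k*t^a.
F = 23.0 * 49^0.668 = 310 mm
Therefore the cumulative infiltration F = 310 mm.


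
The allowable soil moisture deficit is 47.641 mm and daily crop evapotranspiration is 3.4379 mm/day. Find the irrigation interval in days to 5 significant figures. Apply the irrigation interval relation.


Approach: apply the irrigation interval relation, interval = SMD / ETc.
interval = 47.641 / 3.4379 = 13.858 days
Therefore the irrigation interval = 13.858 days.


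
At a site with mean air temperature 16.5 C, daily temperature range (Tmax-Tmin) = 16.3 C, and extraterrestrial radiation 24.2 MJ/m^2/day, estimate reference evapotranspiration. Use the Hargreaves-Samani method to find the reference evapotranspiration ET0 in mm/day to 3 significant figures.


Approach: apply the Hargreaves-Samani method, ET0 = 0.0023*(Tmean+17.8)*sqrt(Tmax-Tmin)*0.408*Ra.
ET0 = 0.0023*(16.5+17.8)*sqrt(16.3)*0.408*24.2 = 3.14 mm/day
Therefore the reference evapotranspiration ET0 = 3.14 mm/day.


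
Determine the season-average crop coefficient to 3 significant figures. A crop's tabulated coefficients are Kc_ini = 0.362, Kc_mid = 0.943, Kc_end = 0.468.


Approach: apply a simple seasonal average, Kc_avg = (Kc_ini + Kc_mid + Kc_end)/3.
Kc_avg = (0.362 + 0.943 + 0.468)/3 = 0.591
Therefore the season-average crop coefficient = 0.591.


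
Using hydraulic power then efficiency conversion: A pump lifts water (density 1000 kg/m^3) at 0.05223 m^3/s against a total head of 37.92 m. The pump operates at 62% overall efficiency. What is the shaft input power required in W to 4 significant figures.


Approach: apply hydraulic power then efficiency conversion, P = rho*g*Q*H; P_in = P/eta.
Step 1 — hydraulic power (P = rho*g*Q*H):
  P = 1000 * 9.81 * 0.05223 * 37.92 = 19429.3 W
Step 2 — input power: P_in = P/eta = 19429.3 / 0.62 = 31340 W
Therefore the shaft input power required = 31340 W.


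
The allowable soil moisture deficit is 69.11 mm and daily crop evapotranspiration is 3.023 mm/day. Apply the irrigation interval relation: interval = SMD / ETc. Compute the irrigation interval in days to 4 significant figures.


interval = 69.11 / 3.023 = 22.86 days
Therefore the irrigation interval = 22.86 days.


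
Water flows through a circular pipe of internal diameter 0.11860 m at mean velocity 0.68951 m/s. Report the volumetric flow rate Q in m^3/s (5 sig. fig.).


Approach: apply the continuity equation for pipe flow, Q = A * v with A = pi*(D/2)^2.
A = pi*(0.11860/2)^2 = 0.01104738 m^2
Q = 0.01104738 * 0.68951 = 0.0076173 m^3/s
Therefore the volumetric flow rate Q = 0.0076173 m^3/s.


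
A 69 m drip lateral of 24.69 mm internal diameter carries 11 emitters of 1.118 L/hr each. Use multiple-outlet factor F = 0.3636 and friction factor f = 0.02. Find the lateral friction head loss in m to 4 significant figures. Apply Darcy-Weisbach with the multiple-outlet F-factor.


Approach: apply Darcy-Weisbach with the multiple-outlet F-factor, Q = n*q/(3600*1000) m^3/s; v = Q/A; hf = F*f*(L/D)*(v^2/(2g)).
Q = 11*1.118/(3600*1000) = 3.41611e-06 m^3/s
A = pi*(24.69e-3/2)^2 = 4.78776e-04 m^2, so v = Q/A = 0.00713510 m/s
hf = 0.3636*0.02*(69/0.02469)*(0.00713510^2/(2*9.81)) = 0.00005273 m
Therefore the lateral friction head loss = 0.00005273 m.


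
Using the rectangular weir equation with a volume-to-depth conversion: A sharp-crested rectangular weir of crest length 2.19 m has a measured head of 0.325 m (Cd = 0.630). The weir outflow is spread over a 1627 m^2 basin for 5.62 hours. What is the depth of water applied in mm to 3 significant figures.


Approach: apply the rectangular weir equation with a volume-to-depth conversion, Q = (2/3)*Cd*L*sqrt(2g)*H^1.5; d = Q*t/A * 1000.
Step 1 — weir discharge:
  Q = (2/3)*0.630*2.19*sqrt(2*9.81)*0.325^1.5 = 0.75486 m^3/s
Step 2 — volume: V = 0.75486 * 5.62*3600 = 15272 m^3
Step 3 — depth: d = V/A * 1000 = 15272/1627 * 1000 = 9390 mm
Therefore the depth of water applied = 9390 mm.


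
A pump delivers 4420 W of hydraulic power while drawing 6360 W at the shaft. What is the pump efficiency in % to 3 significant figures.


Approach: apply the efficiency ratio, eta = (P_out/P_in)*100.
eta = (4420 / 6360) * 100 = 69.5 %
Therefore the pump efficiency = 69.5 %.


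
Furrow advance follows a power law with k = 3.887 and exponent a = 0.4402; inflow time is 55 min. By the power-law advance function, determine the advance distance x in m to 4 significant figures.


Approach: apply the power-law advance function, x = k*t^a.
x = 3.887 * 55^0.4402 = 22.68 m
Therefore the advance distance x = 22.68 m.


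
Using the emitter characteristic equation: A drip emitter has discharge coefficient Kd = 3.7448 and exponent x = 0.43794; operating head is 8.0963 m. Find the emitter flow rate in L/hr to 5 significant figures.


Approach: apply the emitter characteristic equation, q = Kd * h^x.
q = 3.7448 * 8.0963^0.43794 = 9.3584 L/hr
Therefore the emitter flow rate = 9.3584 L/hr.


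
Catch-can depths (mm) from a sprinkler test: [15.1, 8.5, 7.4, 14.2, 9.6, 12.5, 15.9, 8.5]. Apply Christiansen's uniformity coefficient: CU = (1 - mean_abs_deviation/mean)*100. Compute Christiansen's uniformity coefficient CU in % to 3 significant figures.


mean = 11.463 mm
mean |d_i - mean| = 2.9625 mm
CU = (1 - 2.9625/11.463)*100 = 74.2 %
Therefore Christiansen's uniformity coefficient CU = 74.2 %.


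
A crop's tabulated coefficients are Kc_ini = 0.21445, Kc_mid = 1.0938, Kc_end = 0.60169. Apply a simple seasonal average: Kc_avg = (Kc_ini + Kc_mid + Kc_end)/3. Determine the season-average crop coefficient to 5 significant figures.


Kc_avg = (0.21445 + 1.0938 + 0.60169)/3 = 0.63665
Therefore the season-average crop coefficient = 0.63665.


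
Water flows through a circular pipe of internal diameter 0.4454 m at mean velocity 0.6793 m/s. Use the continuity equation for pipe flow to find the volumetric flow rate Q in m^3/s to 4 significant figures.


Approach: apply the continuity equation for pipe flow, Q = A * v with A = pi*(D/2)^2.
A = pi*(0.4454/2)^2 = 0.155808 m^2
Q = 0.155808 * 0.6793 = 0.1058 m^3/s
Therefore the volumetric flow rate Q = 0.1058 m^3/s.


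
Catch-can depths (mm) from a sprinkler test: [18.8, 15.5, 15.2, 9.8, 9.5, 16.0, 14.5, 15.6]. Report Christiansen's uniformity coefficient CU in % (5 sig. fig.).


Approach: apply Christiansen's uniformity coefficient, CU = (1 - mean_abs_deviation/mean)*100.
mean = 14.36250 mm
mean |d_i - mean| = 2.356250 mm
CU = (1 - 2.356250/14.36250)*100 = 83.594 %
Therefore Christiansen's uniformity coefficient CU = 83.594 %.


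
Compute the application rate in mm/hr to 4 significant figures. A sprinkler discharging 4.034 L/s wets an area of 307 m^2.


Approach: apply the application rate relation, rate = (Q/A)*3600.
rate = (4.034 / 307) * 3600 = 47.30 mm/hr
Therefore the application rate = 47.30 mm/hr.


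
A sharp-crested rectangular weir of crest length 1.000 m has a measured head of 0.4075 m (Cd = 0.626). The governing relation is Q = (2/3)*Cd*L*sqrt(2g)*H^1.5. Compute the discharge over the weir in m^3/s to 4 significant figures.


Q = (2/3)*0.626*1.000*sqrt(2*9.81)*0.4075^1.5 = 0.4809 m^3/s
Therefore the discharge over the weir = 0.4809 m^3/s.


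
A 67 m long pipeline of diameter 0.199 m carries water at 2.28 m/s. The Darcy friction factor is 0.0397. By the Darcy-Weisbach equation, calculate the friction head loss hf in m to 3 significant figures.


Approach: apply the Darcy-Weisbach equation, hf = f*(L/D)*(v^2/(2g)).
hf = 0.0397 * (67/0.199) * (2.28^2 / (2*9.81))
hf = 3.54 m
Therefore the friction head loss hf = 3.54 m.


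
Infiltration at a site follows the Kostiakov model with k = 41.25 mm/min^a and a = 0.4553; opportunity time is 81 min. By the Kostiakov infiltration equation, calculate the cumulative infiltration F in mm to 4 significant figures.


Approach: apply the Kostiakov infiltration equation, F = k*t^a.
F = 41.25 * 81^0.4553 = 305.0 mm
Therefore the cumulative infiltration F = 305.0 mm.


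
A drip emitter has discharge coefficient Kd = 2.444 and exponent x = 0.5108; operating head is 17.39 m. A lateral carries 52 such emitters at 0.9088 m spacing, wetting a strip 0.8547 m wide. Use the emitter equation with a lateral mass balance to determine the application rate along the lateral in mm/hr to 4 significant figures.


Approach: apply the emitter equation with a lateral mass balance, q = Kd*h^x; Q = n*q; rate = Q/(n*spacing*width).
Step 1 — single emitter flow (q = Kd*h^x):
  q = 2.444 * 17.39^0.5108 = 10.5111 L/hr
Step 2 — total lateral flow: Q = 52 * 10.5111 = 546.575 L/hr
Step 3 — wetted area: A = 52 * 0.9088 * 0.8547 = 40.3911 m^2
Step 4 — application rate: Q/A = 546.575/40.3911 = 13.53 mm/hr
Therefore the application rate along the lateral = 13.53 mm/hr.


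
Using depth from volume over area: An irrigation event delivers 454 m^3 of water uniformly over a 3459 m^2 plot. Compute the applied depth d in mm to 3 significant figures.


Approach: apply depth from volume over area, d = (V/A)*1000.
d = (454 / 3459) * 1000 = 131 mm
Therefore the applied depth d = 131 mm.


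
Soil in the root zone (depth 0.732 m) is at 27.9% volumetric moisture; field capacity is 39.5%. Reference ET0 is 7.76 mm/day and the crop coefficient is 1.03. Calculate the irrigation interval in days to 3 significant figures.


Approach: apply soil-water budget scheduling, SMD = (FC-theta)/100*depth*1000; ETc = ET0*Kc; interval = SMD/ETc.
Step 1 — soil moisture deficit:
  SMD = (39.5 - 27.9)/100 * 0.732 * 1000 = 84.912 mm
Step 2 — daily crop ET (ETc = ET0*Kc):
  ETc = 7.76 * 1.03 = 7.9928 mm/day
Step 3 — irrigation interval (SMD/ETc):
  interval = 84.912 / 7.9928 = 10.6 days
Therefore the irrigation interval = 10.6 days.


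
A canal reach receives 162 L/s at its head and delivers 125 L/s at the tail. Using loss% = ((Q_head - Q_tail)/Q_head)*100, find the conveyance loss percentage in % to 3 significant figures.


loss = ((162 - 125)/162)*100 = 22.8 %
Therefore the conveyance loss percentage = 22.8 %.


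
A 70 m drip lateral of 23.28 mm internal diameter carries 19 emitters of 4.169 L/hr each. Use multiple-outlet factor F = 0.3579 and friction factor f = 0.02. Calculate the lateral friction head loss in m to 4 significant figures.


Approach: apply Darcy-Weisbach with the multiple-outlet F-factor, Q = n*q/(3600*1000) m^3/s; v = Q/A; hf = F*f*(L/D)*(v^2/(2g)).
Q = 19*4.169/(3600*1000) = 2.20031e-05 m^3/s
A = pi*(23.28e-3/2)^2 = 4.25653e-04 m^2, so v = Q/A = 0.0516925 m/s
hf = 0.3579*0.02*(70/0.02328)*(0.0516925^2/(2*9.81)) = 0.002931 m
Therefore the lateral friction head loss = 0.002931 m.


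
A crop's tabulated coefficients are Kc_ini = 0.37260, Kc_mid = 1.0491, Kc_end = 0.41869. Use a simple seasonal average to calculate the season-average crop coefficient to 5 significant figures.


Approach: apply a simple seasonal average, Kc_avg = (Kc_ini + Kc_mid + Kc_end)/3.
Kc_avg = (0.37260 + 1.0491 + 0.41869)/3 = 0.61346
Therefore the season-average crop coefficient = 0.61346.


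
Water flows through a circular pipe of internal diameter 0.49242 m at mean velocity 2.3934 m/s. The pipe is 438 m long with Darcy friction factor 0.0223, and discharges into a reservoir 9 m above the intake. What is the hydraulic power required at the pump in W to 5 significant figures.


Approach: apply continuity + Darcy-Weisbach + hydraulic power, Q = A*v; hf = f*(L/D)*(v^2/(2g)); H = static + hf; P = rho*g*Q*H.
Step 1 — flow rate (continuity, Q = A*v):
  A = pi*(0.49242/2)^2 = 0.1904413 m^2
  Q = 0.1904413 * 2.3934 = 0.4558023 m^3/s
Step 2 — friction head loss (Darcy-Weisbach):
  hf = 0.0223 * (438/0.49242) * (2.3934^2 / (2*9.81))
  hf = 5.791284 m
Step 3 — total head: H = 9 + 5.791284 = 14.79128 m
Step 4 — hydraulic power (P = rho*g*Q*H):
  P = 1000 * 9.81 * 0.4558023 * 14.79128 = 66138 W
Therefore the hydraulic power required at the pump = 66138 W.


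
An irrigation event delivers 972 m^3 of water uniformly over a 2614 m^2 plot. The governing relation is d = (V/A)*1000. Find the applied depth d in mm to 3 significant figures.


d = (972 / 2614) * 1000 = 372 mm
Therefore the applied depth d = 372 mm.


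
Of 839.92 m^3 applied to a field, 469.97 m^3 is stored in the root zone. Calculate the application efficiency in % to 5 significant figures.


Approach: apply the application efficiency ratio, Ea = (stored/applied)*100.
Ea = (469.97/839.92)*100 = 55.954 %
Therefore the application efficiency = 55.954 %.


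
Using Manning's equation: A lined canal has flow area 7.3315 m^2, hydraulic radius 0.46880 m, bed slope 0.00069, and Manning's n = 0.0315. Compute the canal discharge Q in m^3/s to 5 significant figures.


Approach: apply Manning's equation, Q = (1/n)*A*R^(2/3)*S^(1/2).
Q = (1/0.0315) * 7.3315 * 0.46880^(2/3) * 0.00069^(1/2) = 3.6895 m^3/s
Therefore the canal discharge Q = 3.6895 m^3/s.


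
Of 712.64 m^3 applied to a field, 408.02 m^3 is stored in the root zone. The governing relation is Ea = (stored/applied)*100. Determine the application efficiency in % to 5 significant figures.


Ea = (408.02/712.64)*100 = 57.255 %
Therefore the application efficiency = 57.255 %.


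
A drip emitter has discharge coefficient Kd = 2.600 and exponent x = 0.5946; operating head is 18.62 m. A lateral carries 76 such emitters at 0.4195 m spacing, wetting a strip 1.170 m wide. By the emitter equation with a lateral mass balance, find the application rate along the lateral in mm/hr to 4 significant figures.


Approach: apply the emitter equation with a lateral mass balance, q = Kd*h^x; Q = n*q; rate = Q/(n*spacing*width).
Step 1 — single emitter flow (q = Kd*h^x):
  q = 2.600 * 18.62^0.5946 = 14.7946 L/hr
Step 2 — total lateral flow: Q = 76 * 14.7946 = 1124.39 L/hr
Step 3 — wetted area: A = 76 * 0.4195 * 1.170 = 37.3019 m^2
Step 4 — application rate: Q/A = 1124.39/37.3019 = 30.14 mm/hr
Therefore the application rate along the lateral = 30.14 mm/hr.


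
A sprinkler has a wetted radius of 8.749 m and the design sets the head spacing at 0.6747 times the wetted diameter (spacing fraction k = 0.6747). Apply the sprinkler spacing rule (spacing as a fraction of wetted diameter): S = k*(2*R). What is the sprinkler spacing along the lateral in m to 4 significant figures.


S = 0.6747 * (2 * 8.749) = 11.81 m
Therefore the sprinkler spacing along the lateral = 11.81 m.


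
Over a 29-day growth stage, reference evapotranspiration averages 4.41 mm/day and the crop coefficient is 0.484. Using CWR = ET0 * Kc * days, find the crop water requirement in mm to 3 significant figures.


CWR = 4.41 * 0.484 * 29 = 61.9 mm
Therefore the crop water requirement = 61.9 mm.


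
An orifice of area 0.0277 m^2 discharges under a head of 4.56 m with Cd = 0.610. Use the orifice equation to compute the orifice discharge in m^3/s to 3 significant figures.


Approach: apply the orifice equation, Q = Cd*A*sqrt(2*g*h).
Q = 0.610 * 0.0277 * sqrt(2*9.81*4.56) = 0.160 m^3/s
Therefore the orifice discharge = 0.160 m^3/s.


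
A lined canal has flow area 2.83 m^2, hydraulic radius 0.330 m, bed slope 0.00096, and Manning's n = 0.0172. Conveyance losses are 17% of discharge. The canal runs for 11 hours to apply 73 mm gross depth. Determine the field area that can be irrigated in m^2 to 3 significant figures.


Approach: apply Manning's equation with a conveyance and depth budget, Q = (1/n)*A*R^(2/3)*S^(1/2); Q_field = Q*(1-loss); Area = Q_field*t/(d/1000).
Step 1 — canal discharge (Manning's equation):
  Q = (1/0.0172) * 2.83 * 0.330^(2/3) * 0.00096^(1/2) = 2.4345 m^3/s
Step 2 — delivered flow: Q_field = 2.4345*(1 - 17/100) = 2.0206 m^3/s
Step 3 — volume delivered: V = 2.0206 * 11*3600 = 80016 m^3
Step 4 — area served: A = V / (depth/1000) = 80016 / 0.073 = 1100000 m^2
Therefore the field area that can be irrigated = 1100000 m^2.


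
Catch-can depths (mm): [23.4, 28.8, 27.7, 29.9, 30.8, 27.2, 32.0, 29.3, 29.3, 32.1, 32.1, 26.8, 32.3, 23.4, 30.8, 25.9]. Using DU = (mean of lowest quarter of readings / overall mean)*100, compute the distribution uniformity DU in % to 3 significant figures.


sorted lowest 4 of 16: [23.4, 23.4, 25.9, 26.8] -> mean = 24.875 mm
overall mean = 28.863 mm
DU = (24.875/28.863)*100 = 86.2 %
Therefore the distribution uniformity DU = 86.2 %.
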